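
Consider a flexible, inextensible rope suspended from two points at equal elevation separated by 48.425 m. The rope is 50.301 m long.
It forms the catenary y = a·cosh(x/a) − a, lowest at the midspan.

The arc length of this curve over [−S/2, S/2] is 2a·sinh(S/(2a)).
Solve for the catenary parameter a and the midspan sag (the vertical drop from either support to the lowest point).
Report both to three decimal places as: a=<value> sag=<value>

seed: a₀ = √(S³/(24(L−S))) = √(48.425³/(24·1.876)) = 50.220659
iter 1: u=0.482122  f(a)=+2.192e-02  f'(a)=-7.646e-02  a ← 50.220659 − (+2.192e-02/-7.646e-02) = 50.507393
iter 2: u=0.479385  f(a)=+1.892e-04  f'(a)=-7.515e-02  a ← 50.507393 − (+1.892e-04/-7.515e-02) = 50.509911
iter 3: u=0.479361  f(a)=+1.436e-08  f'(a)=-7.514e-02  a ← 50.509911 − (+1.436e-08/-7.514e-02) = 50.509911
iter 4: u=0.479361  f(a)=+0.000e+00  f'(a)=-7.514e-02  a ← 50.509911 − (+0.000e+00/-7.514e-02) = 50.509911
converged: |Δa| < 1e-12 after 4 iterations
sag = a·(cosh(S/(2a)) − 1) = 50.509911·(cosh(0.479361) − 1) = 5.915250
T_max/T_min = cosh(S/(2a)) = 1.117111

a=50.510 sag=5.915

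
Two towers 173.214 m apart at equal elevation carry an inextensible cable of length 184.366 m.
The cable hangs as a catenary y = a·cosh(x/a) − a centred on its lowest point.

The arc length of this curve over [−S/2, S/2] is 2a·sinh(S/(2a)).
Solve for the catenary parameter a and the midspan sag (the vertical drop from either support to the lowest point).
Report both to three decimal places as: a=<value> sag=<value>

a=140.671 sag=27.513

seed: a₀ = √(S³/(24(L−S))) = √(173.214³/(24·11.152)) = 139.345351
iter 1: u=0.621528  f(a)=+2.174e-01  f'(a)=-1.663e-01  a ← 139.345351 − (+2.174e-01/-1.663e-01) = 140.652322
iter 2: u=0.615752  f(a)=+3.096e-03  f'(a)=-1.616e-01  a ← 140.652322 − (+3.096e-03/-1.616e-01) = 140.671480
iter 3: u=0.615669  f(a)=+6.483e-07  f'(a)=-1.616e-01  a ← 140.671480 − (+6.483e-07/-1.616e-01) = 140.671484
iter 4: u=0.615668  f(a)=+0.000e+00  f'(a)=-1.616e-01  a ← 140.671484 − (+0.000e+00/-1.616e-01) = 140.671484
converged: |Δa| < 1e-12 after 4 iterations
sag = a·(cosh(S/(2a)) − 1) = 140.671484·(cosh(0.615668) − 1) = 27.513450
T_max/T_min = cosh(S/(2a)) = 1.195587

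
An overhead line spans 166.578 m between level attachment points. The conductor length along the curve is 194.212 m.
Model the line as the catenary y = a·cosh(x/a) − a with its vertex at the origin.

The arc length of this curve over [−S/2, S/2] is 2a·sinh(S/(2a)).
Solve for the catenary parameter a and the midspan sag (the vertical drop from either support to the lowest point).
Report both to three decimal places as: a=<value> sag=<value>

a=85.486 sag=43.887

seed: a₀ = √(S³/(24(L−S))) = √(166.578³/(24·27.634)) = 83.483177
iter 1: u=0.997674  f(a)=+1.408e+00  f'(a)=-7.303e-01  a ← 83.483177 − (+1.408e+00/-7.303e-01) = 85.411582
iter 2: u=0.975149  f(a)=+5.028e-02  f'(a)=-6.790e-01  a ← 85.411582 − (+5.028e-02/-6.790e-01) = 85.485624
iter 3: u=0.974304  f(a)=+6.932e-05  f'(a)=-6.771e-01  a ← 85.485624 − (+6.932e-05/-6.771e-01) = 85.485727
iter 4: u=0.974303  f(a)=+1.322e-10  f'(a)=-6.771e-01  a ← 85.485727 − (+1.322e-10/-6.771e-01) = 85.485727
iter 5: u=0.974303  f(a)=+0.000e+00  f'(a)=-6.771e-01  a ← 85.485727 − (+0.000e+00/-6.771e-01) = 85.485727
converged: |Δa| < 1e-12 after 5 iterations
sag = a·(cosh(S/(2a)) − 1) = 85.485727·(cosh(0.974303) − 1) = 43.887318
T_max/T_min = cosh(S/(2a)) = 1.513388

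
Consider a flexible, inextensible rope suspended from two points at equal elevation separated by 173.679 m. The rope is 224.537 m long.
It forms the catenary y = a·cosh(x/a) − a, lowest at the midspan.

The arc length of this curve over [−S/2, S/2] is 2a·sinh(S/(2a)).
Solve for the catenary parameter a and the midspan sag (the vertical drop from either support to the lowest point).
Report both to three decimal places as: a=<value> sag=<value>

seed: a₀ = √(S³/(24(L−S))) = √(173.679³/(24·50.858)) = 65.514240
iter 1: u=1.325506  f(a)=+4.659e+00  f'(a)=-1.843e+00  a ← 65.514240 − (+4.659e+00/-1.843e+00) = 68.042294
iter 2: u=1.276258  f(a)=+2.833e-01  f'(a)=-1.625e+00  a ← 68.042294 − (+2.833e-01/-1.625e+00) = 68.216597
iter 3: u=1.272997  f(a)=+1.197e-03  f'(a)=-1.611e+00  a ← 68.216597 − (+1.197e-03/-1.611e+00) = 68.217340
iter 4: u=1.272983  f(a)=+2.157e-08  f'(a)=-1.611e+00  a ← 68.217340 − (+2.157e-08/-1.611e+00) = 68.217340
iter 5: u=1.272983  f(a)=+2.842e-14  f'(a)=-1.611e+00  a ← 68.217340 − (+2.842e-14/-1.611e+00) = 68.217340
converged: |Δa| < 1e-12 after 5 iterations
sag = a·(cosh(S/(2a)) − 1) = 68.217340·(cosh(1.272983) − 1) = 63.151688
T_max/T_min = cosh(S/(2a)) = 1.925742

a=68.217 sag=63.152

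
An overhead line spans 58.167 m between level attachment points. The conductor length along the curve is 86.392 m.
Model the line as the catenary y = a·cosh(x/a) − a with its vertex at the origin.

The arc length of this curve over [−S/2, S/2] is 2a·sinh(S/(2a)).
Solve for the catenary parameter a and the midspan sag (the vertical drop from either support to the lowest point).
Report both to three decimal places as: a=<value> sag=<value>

a=18.169 sag=28.693

seed: a₀ = √(S³/(24(L−S))) = √(58.167³/(24·28.225)) = 17.044819
iter 1: u=1.706296  f(a)=+4.405e+00  f'(a)=-4.382e+00  a ← 17.044819 − (+4.405e+00/-4.382e+00) = 18.050180
iter 2: u=1.611258  f(a)=+4.199e-01  f'(a)=-3.583e+00  a ← 18.050180 − (+4.199e-01/-3.583e+00) = 18.167356
iter 3: u=1.600866  f(a)=+4.701e-03  f'(a)=-3.503e+00  a ← 18.167356 − (+4.701e-03/-3.503e+00) = 18.168697
iter 4: u=1.600748  f(a)=+6.038e-07  f'(a)=-3.502e+00  a ← 18.168697 − (+6.038e-07/-3.502e+00) = 18.168697
iter 5: u=1.600748  f(a)=+0.000e+00  f'(a)=-3.502e+00  a ← 18.168697 − (+0.000e+00/-3.502e+00) = 18.168697
converged: |Δa| < 1e-12 after 5 iterations
sag = a·(cosh(S/(2a)) − 1) = 18.168697·(cosh(1.600748) − 1) = 28.692758
T_max/T_min = cosh(S/(2a)) = 2.579241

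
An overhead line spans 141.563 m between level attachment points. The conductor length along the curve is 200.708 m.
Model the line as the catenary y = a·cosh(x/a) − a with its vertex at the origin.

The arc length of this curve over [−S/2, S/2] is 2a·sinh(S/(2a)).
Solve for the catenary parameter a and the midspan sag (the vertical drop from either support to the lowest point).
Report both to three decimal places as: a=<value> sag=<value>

seed: a₀ = √(S³/(24(L−S))) = √(141.563³/(24·59.145)) = 44.705401
iter 1: u=1.583287  f(a)=+7.871e+00  f'(a)=-3.372e+00  a ← 44.705401 − (+7.871e+00/-3.372e+00) = 47.040102
iter 2: u=1.504705  f(a)=+6.587e-01  f'(a)=-2.829e+00  a ← 47.040102 − (+6.587e-01/-2.829e+00) = 47.272940
iter 3: u=1.497294  f(a)=+5.542e-03  f'(a)=-2.781e+00  a ← 47.272940 − (+5.542e-03/-2.781e+00) = 47.274933
iter 4: u=1.497231  f(a)=+3.997e-07  f'(a)=-2.781e+00  a ← 47.274933 − (+3.997e-07/-2.781e+00) = 47.274933
iter 5: u=1.497231  f(a)=-8.527e-14  f'(a)=-2.781e+00  a ← 47.274933 − (-8.527e-14/-2.781e+00) = 47.274933
converged: |Δa| < 1e-12 after 5 iterations
sag = a·(cosh(S/(2a)) − 1) = 47.274933·(cosh(1.497231) − 1) = 63.656779
T_max/T_min = cosh(S/(2a)) = 2.346523

a=47.275 sag=63.657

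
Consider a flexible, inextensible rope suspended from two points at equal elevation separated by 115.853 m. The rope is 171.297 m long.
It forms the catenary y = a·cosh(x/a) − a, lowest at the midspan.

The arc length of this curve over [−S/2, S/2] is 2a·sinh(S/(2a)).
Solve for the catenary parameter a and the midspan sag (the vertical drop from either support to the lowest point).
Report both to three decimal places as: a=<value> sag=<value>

a=36.410 sag=56.656

seed: a₀ = √(S³/(24(L−S))) = √(115.853³/(24·55.444)) = 34.184405
iter 1: u=1.694530  f(a)=+8.527e+00  f'(a)=-4.276e+00  a ← 34.184405 − (+8.527e+00/-4.276e+00) = 36.178471
iter 2: u=1.601132  f(a)=+8.030e-01  f'(a)=-3.505e+00  a ← 36.178471 − (+8.030e-01/-3.505e+00) = 36.407554
iter 3: u=1.591057  f(a)=+8.757e-03  f'(a)=-3.429e+00  a ← 36.407554 − (+8.757e-03/-3.429e+00) = 36.410108
iter 4: u=1.590946  f(a)=+1.067e-06  f'(a)=-3.428e+00  a ← 36.410108 − (+1.067e-06/-3.428e+00) = 36.410108
iter 5: u=1.590946  f(a)=+2.842e-14  f'(a)=-3.428e+00  a ← 36.410108 − (+2.842e-14/-3.428e+00) = 36.410108
converged: |Δa| < 1e-12 after 5 iterations
sag = a·(cosh(S/(2a)) − 1) = 36.410108·(cosh(1.590946) − 1) = 56.656328
T_max/T_min = cosh(S/(2a)) = 2.556060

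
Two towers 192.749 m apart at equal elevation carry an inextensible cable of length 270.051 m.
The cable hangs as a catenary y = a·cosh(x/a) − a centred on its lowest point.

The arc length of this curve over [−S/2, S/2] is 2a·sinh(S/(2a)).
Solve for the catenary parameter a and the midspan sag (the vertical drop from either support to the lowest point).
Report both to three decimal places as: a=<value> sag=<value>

seed: a₀ = √(S³/(24(L−S))) = √(192.749³/(24·77.302)) = 62.127977
iter 1: u=1.551225  f(a)=+9.852e+00  f'(a)=-3.141e+00  a ← 62.127977 − (+9.852e+00/-3.141e+00) = 65.264352
iter 2: u=1.476679  f(a)=+7.952e-01  f'(a)=-2.653e+00  a ← 65.264352 − (+7.952e-01/-2.653e+00) = 65.564100
iter 3: u=1.469928  f(a)=+6.185e-03  f'(a)=-2.612e+00  a ← 65.564100 − (+6.185e-03/-2.612e+00) = 65.566468
iter 4: u=1.469875  f(a)=+3.807e-07  f'(a)=-2.611e+00  a ← 65.566468 − (+3.807e-07/-2.611e+00) = 65.566468
iter 5: u=1.469875  f(a)=+5.684e-14  f'(a)=-2.611e+00  a ← 65.566468 − (+5.684e-14/-2.611e+00) = 65.566468
converged: |Δa| < 1e-12 after 5 iterations
sag = a·(cosh(S/(2a)) − 1) = 65.566468·(cosh(1.469875) − 1) = 84.536321
T_max/T_min = cosh(S/(2a)) = 2.289322

a=65.566 sag=84.536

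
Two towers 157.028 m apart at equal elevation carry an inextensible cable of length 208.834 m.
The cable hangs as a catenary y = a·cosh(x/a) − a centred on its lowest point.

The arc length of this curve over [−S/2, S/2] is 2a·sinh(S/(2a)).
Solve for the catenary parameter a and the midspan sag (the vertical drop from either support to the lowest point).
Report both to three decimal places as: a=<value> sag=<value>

seed: a₀ = √(S³/(24(L−S))) = √(157.028³/(24·51.806)) = 55.804600
iter 1: u=1.406945  f(a)=+5.376e+00  f'(a)=-2.251e+00  a ← 55.804600 − (+5.376e+00/-2.251e+00) = 58.192640
iter 2: u=1.349208  f(a)=+3.643e-01  f'(a)=-1.955e+00  a ← 58.192640 − (+3.643e-01/-1.955e+00) = 58.378956
iter 3: u=1.344902  f(a)=+1.942e-03  f'(a)=-1.935e+00  a ← 58.378956 − (+1.942e-03/-1.935e+00) = 58.379960
iter 4: u=1.344879  f(a)=+5.586e-08  f'(a)=-1.935e+00  a ← 58.379960 − (+5.586e-08/-1.935e+00) = 58.379960
iter 5: u=1.344879  f(a)=-5.684e-14  f'(a)=-1.935e+00  a ← 58.379960 − (-5.684e-14/-1.935e+00) = 58.379960
converged: |Δa| < 1e-12 after 5 iterations
sag = a·(cosh(S/(2a)) − 1) = 58.379960·(cosh(1.344879) − 1) = 61.249174
T_max/T_min = cosh(S/(2a)) = 2.049147

a=58.380 sag=61.249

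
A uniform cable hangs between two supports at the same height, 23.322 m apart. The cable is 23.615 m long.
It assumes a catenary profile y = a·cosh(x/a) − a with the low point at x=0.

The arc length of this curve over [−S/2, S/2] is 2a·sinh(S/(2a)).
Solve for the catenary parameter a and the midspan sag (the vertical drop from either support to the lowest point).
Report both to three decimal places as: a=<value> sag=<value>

a=42.552 sag=1.608

seed: a₀ = √(S³/(24(L−S))) = √(23.322³/(24·0.293)) = 42.472640
iter 1: u=0.274553  f(a)=+1.106e-03  f'(a)=-1.390e-02  a ← 42.472640 − (+1.106e-03/-1.390e-02) = 42.552221
iter 2: u=0.274040  f(a)=+3.117e-06  f'(a)=-1.382e-02  a ← 42.552221 − (+3.117e-06/-1.382e-02) = 42.552447
iter 3: u=0.274038  f(a)=+2.490e-11  f'(a)=-1.382e-02  a ← 42.552447 − (+2.490e-11/-1.382e-02) = 42.552447
iter 4: u=0.274038  f(a)=-7.105e-15  f'(a)=-1.382e-02  a ← 42.552447 − (-7.105e-15/-1.382e-02) = 42.552447
converged: |Δa| < 1e-12 after 4 iterations
sag = a·(cosh(S/(2a)) − 1) = 42.552447·(cosh(0.274038) − 1) = 1.607804
T_max/T_min = cosh(S/(2a)) = 1.037784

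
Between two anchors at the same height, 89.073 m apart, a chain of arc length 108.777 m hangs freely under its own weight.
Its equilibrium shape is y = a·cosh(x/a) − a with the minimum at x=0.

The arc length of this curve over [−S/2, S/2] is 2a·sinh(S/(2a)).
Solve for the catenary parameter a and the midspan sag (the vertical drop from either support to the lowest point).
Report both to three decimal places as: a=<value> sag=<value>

seed: a₀ = √(S³/(24(L−S))) = √(89.073³/(24·19.704)) = 38.657726
iter 1: u=1.152072  f(a)=+1.350e+00  f'(a)=-1.161e+00  a ← 38.657726 − (+1.350e+00/-1.161e+00) = 39.819991
iter 2: u=1.118446  f(a)=+6.326e-02  f'(a)=-1.055e+00  a ← 39.819991 − (+6.326e-02/-1.055e+00) = 39.879971
iter 3: u=1.116764  f(a)=+1.541e-04  f'(a)=-1.050e+00  a ← 39.879971 − (+1.541e-04/-1.050e+00) = 39.880118
iter 4: u=1.116759  f(a)=+9.195e-10  f'(a)=-1.050e+00  a ← 39.880118 − (+9.195e-10/-1.050e+00) = 39.880118
iter 5: u=1.116759  f(a)=+0.000e+00  f'(a)=-1.050e+00  a ← 39.880118 − (+0.000e+00/-1.050e+00) = 39.880118
converged: |Δa| < 1e-12 after 5 iterations
sag = a·(cosh(S/(2a)) − 1) = 39.880118·(cosh(1.116759) − 1) = 27.562693
T_max/T_min = cosh(S/(2a)) = 1.691139

a=39.880 sag=27.563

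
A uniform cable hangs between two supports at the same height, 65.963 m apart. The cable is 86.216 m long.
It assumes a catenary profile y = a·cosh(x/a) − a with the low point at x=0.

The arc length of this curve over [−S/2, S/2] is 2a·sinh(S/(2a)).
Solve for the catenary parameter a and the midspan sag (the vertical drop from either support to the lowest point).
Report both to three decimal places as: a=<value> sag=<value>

a=25.348 sag=24.660

seed: a₀ = √(S³/(24(L−S))) = √(65.963³/(24·20.253)) = 24.299666
iter 1: u=1.357282  f(a)=+1.949e+00  f'(a)=-1.995e+00  a ← 24.299666 − (+1.949e+00/-1.995e+00) = 25.276880
iter 2: u=1.304809  f(a)=+1.238e-01  f'(a)=-1.749e+00  a ← 25.276880 − (+1.238e-01/-1.749e+00) = 25.347646
iter 3: u=1.301166  f(a)=+5.737e-04  f'(a)=-1.733e+00  a ← 25.347646 − (+5.737e-04/-1.733e+00) = 25.347977
iter 4: u=1.301149  f(a)=+1.245e-08  f'(a)=-1.733e+00  a ← 25.347977 − (+1.245e-08/-1.733e+00) = 25.347977
iter 5: u=1.301149  f(a)=+0.000e+00  f'(a)=-1.733e+00  a ← 25.347977 − (+0.000e+00/-1.733e+00) = 25.347977
converged: |Δa| < 1e-12 after 5 iterations
sag = a·(cosh(S/(2a)) − 1) = 25.347977·(cosh(1.301149) − 1) = 24.660218
T_max/T_min = cosh(S/(2a)) = 1.972867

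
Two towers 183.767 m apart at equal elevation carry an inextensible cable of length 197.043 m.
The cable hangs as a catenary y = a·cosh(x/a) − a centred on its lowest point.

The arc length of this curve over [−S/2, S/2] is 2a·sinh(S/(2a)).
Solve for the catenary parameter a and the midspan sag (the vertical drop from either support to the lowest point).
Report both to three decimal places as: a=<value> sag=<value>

seed: a₀ = √(S³/(24(L−S))) = √(183.767³/(24·13.276)) = 139.560349
iter 1: u=0.658378  f(a)=+2.907e-01  f'(a)=-1.986e-01  a ← 139.560349 − (+2.907e-01/-1.986e-01) = 141.023971
iter 2: u=0.651545  f(a)=+4.637e-03  f'(a)=-1.923e-01  a ← 141.023971 − (+4.637e-03/-1.923e-01) = 141.048078
iter 3: u=0.651434  f(a)=+1.222e-06  f'(a)=-1.922e-01  a ← 141.048078 − (+1.222e-06/-1.922e-01) = 141.048084
iter 4: u=0.651434  f(a)=+8.527e-14  f'(a)=-1.922e-01  a ← 141.048084 − (+8.527e-14/-1.922e-01) = 141.048084
converged: |Δa| < 1e-12 after 4 iterations
sag = a·(cosh(S/(2a)) − 1) = 141.048084·(cosh(0.651434) − 1) = 31.001467
T_max/T_min = cosh(S/(2a)) = 1.219794

a=141.048 sag=31.001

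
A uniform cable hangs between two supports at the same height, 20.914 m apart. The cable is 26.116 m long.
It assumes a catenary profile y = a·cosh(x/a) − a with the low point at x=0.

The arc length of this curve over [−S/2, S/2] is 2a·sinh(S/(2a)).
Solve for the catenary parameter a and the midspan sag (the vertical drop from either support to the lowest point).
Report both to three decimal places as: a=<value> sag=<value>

a=8.862 sag=6.919

seed: a₀ = √(S³/(24(L−S))) = √(20.914³/(24·5.202)) = 8.559825
iter 1: u=1.221637  f(a)=+4.023e-01  f'(a)=-1.407e+00  a ← 8.559825 − (+4.023e-01/-1.407e+00) = 8.845765
iter 2: u=1.182148  f(a)=+2.104e-02  f'(a)=-1.263e+00  a ← 8.845765 − (+2.104e-02/-1.263e+00) = 8.862419
iter 3: u=1.179926  f(a)=+6.455e-05  f'(a)=-1.255e+00  a ← 8.862419 − (+6.455e-05/-1.255e+00) = 8.862470
iter 4: u=1.179919  f(a)=+6.119e-10  f'(a)=-1.255e+00  a ← 8.862470 − (+6.119e-10/-1.255e+00) = 8.862470
iter 5: u=1.179919  f(a)=+3.553e-15  f'(a)=-1.255e+00  a ← 8.862470 − (+3.553e-15/-1.255e+00) = 8.862470
converged: |Δa| < 1e-12 after 5 iterations
sag = a·(cosh(S/(2a)) − 1) = 8.862470·(cosh(1.179919) − 1) = 6.918998
T_max/T_min = cosh(S/(2a)) = 1.780708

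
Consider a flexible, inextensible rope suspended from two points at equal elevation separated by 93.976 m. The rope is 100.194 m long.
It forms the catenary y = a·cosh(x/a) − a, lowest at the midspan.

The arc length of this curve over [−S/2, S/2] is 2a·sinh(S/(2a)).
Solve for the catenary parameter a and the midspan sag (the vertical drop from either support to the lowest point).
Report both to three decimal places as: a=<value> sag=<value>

seed: a₀ = √(S³/(24(L−S))) = √(93.976³/(24·6.218)) = 74.575205
iter 1: u=0.630075  f(a)=+1.246e-01  f'(a)=-1.735e-01  a ← 74.575205 − (+1.246e-01/-1.735e-01) = 75.293467
iter 2: u=0.624065  f(a)=+1.823e-03  f'(a)=-1.684e-01  a ← 75.293467 − (+1.823e-03/-1.684e-01) = 75.304291
iter 3: u=0.623975  f(a)=+4.031e-07  f'(a)=-1.684e-01  a ← 75.304291 − (+4.031e-07/-1.684e-01) = 75.304293
iter 4: u=0.623975  f(a)=+2.842e-14  f'(a)=-1.684e-01  a ← 75.304293 − (+2.842e-14/-1.684e-01) = 75.304293
converged: |Δa| < 1e-12 after 4 iterations
sag = a·(cosh(S/(2a)) − 1) = 75.304293·(cosh(0.623975) − 1) = 15.141525
T_max/T_min = cosh(S/(2a)) = 1.201071

a=75.304 sag=15.142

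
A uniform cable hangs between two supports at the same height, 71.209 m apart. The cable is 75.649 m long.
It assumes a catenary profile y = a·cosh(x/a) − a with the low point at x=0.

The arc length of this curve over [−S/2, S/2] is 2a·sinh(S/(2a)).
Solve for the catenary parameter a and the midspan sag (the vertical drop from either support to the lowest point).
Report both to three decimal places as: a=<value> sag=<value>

a=58.748 sag=11.123

seed: a₀ = √(S³/(24(L−S))) = √(71.209³/(24·4.440)) = 58.211022
iter 1: u=0.611645  f(a)=+8.380e-02  f'(a)=-1.583e-01  a ← 58.211022 − (+8.380e-02/-1.583e-01) = 58.740264
iter 2: u=0.606134  f(a)=+1.157e-03  f'(a)=-1.540e-01  a ← 58.740264 − (+1.157e-03/-1.540e-01) = 58.747775
iter 3: u=0.606057  f(a)=+2.271e-07  f'(a)=-1.539e-01  a ← 58.747775 − (+2.271e-07/-1.539e-01) = 58.747776
iter 4: u=0.606057  f(a)=+1.421e-14  f'(a)=-1.539e-01  a ← 58.747776 − (+1.421e-14/-1.539e-01) = 58.747776
converged: |Δa| < 1e-12 after 4 iterations
sag = a·(cosh(S/(2a)) − 1) = 58.747776·(cosh(0.606057) − 1) = 11.123491
T_max/T_min = cosh(S/(2a)) = 1.189343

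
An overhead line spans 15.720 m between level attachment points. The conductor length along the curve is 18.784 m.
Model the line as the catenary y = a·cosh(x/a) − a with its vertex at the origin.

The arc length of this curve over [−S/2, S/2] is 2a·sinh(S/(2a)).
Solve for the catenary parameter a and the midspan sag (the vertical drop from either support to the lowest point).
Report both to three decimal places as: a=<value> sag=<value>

seed: a₀ = √(S³/(24(L−S))) = √(15.720³/(24·3.064)) = 7.268232
iter 1: u=1.081418  f(a)=+1.842e-01  f'(a)=-9.459e-01  a ← 7.268232 − (+1.842e-01/-9.459e-01) = 7.462996
iter 2: u=1.053196  f(a)=+7.665e-03  f'(a)=-8.687e-01  a ← 7.462996 − (+7.665e-03/-8.687e-01) = 7.471820
iter 3: u=1.051953  f(a)=+1.454e-05  f'(a)=-8.654e-01  a ← 7.471820 − (+1.454e-05/-8.654e-01) = 7.471836
iter 4: u=1.051950  f(a)=+5.257e-11  f'(a)=-8.654e-01  a ← 7.471836 − (+5.257e-11/-8.654e-01) = 7.471836
iter 5: u=1.051950  f(a)=+3.553e-15  f'(a)=-8.654e-01  a ← 7.471836 − (+3.553e-15/-8.654e-01) = 7.471836
converged: |Δa| < 1e-12 after 5 iterations
sag = a·(cosh(S/(2a)) − 1) = 7.471836·(cosh(1.051950) − 1) = 4.529747
T_max/T_min = cosh(S/(2a)) = 1.606243

a=7.472 sag=4.530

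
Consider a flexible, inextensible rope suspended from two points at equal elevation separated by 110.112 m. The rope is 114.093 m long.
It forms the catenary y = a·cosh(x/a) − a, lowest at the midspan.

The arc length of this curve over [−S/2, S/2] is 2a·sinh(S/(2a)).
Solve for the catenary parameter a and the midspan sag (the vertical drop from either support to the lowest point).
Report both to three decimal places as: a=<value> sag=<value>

a=118.845 sag=12.982

seed: a₀ = √(S³/(24(L−S))) = √(110.112³/(24·3.981)) = 118.208925
iter 1: u=0.465752  f(a)=+4.340e-02  f'(a)=-6.883e-02  a ← 118.208925 − (+4.340e-02/-6.883e-02) = 118.839521
iter 2: u=0.463280  f(a)=+3.498e-04  f'(a)=-6.772e-02  a ← 118.839521 − (+3.498e-04/-6.772e-02) = 118.844685
iter 3: u=0.463260  f(a)=+2.312e-08  f'(a)=-6.771e-02  a ← 118.844685 − (+2.312e-08/-6.771e-02) = 118.844686
iter 4: u=0.463260  f(a)=+2.842e-14  f'(a)=-6.771e-02  a ← 118.844686 − (+2.842e-14/-6.771e-02) = 118.844686
converged: |Δa| < 1e-12 after 4 iterations
sag = a·(cosh(S/(2a)) − 1) = 118.844686·(cosh(0.463260) − 1) = 12.982332
T_max/T_min = cosh(S/(2a)) = 1.109238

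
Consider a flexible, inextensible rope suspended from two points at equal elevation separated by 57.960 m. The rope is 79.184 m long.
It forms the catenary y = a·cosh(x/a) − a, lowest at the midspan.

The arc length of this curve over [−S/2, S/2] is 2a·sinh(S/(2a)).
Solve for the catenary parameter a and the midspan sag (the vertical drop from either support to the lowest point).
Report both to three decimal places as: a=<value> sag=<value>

seed: a₀ = √(S³/(24(L−S))) = √(57.960³/(24·21.224)) = 19.551196
iter 1: u=1.482262  f(a)=+2.457e+00  f'(a)=-2.687e+00  a ← 19.551196 − (+2.457e+00/-2.687e+00) = 20.465677
iter 2: u=1.416029  f(a)=+1.829e-01  f'(a)=-2.301e+00  a ← 20.465677 − (+1.829e-01/-2.301e+00) = 20.545188
iter 3: u=1.410549  f(a)=+1.194e-03  f'(a)=-2.271e+00  a ← 20.545188 − (+1.194e-03/-2.271e+00) = 20.545714
iter 4: u=1.410513  f(a)=+5.159e-08  f'(a)=-2.271e+00  a ← 20.545714 − (+5.159e-08/-2.271e+00) = 20.545714
iter 5: u=1.410513  f(a)=-1.421e-14  f'(a)=-2.271e+00  a ← 20.545714 − (-1.421e-14/-2.271e+00) = 20.545714
converged: |Δa| < 1e-12 after 5 iterations
sag = a·(cosh(S/(2a)) − 1) = 20.545714·(cosh(1.410513) − 1) = 24.059811
T_max/T_min = cosh(S/(2a)) = 2.171038

a=20.546 sag=24.060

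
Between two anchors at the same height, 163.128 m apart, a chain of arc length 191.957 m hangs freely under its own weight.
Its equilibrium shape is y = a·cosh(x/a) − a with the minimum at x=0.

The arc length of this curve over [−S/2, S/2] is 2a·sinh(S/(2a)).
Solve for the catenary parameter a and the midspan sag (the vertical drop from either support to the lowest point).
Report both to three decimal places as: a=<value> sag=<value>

seed: a₀ = √(S³/(24(L−S))) = √(163.128³/(24·28.829)) = 79.208604
iter 1: u=1.029737  f(a)=+1.568e+00  f'(a)=-8.081e-01  a ← 79.208604 − (+1.568e+00/-8.081e-01) = 81.148497
iter 2: u=1.005120  f(a)=+5.944e-02  f'(a)=-7.479e-01  a ← 81.148497 − (+5.944e-02/-7.479e-01) = 81.227971
iter 3: u=1.004137  f(a)=+9.290e-05  f'(a)=-7.455e-01  a ← 81.227971 − (+9.290e-05/-7.455e-01) = 81.228096
iter 4: u=1.004135  f(a)=+2.277e-10  f'(a)=-7.455e-01  a ← 81.228096 − (+2.277e-10/-7.455e-01) = 81.228096
iter 5: u=1.004135  f(a)=+0.000e+00  f'(a)=-7.455e-01  a ← 81.228096 − (+0.000e+00/-7.455e-01) = 81.228096
converged: |Δa| < 1e-12 after 5 iterations
sag = a·(cosh(S/(2a)) − 1) = 81.228096·(cosh(1.004135) − 1) = 44.509234
T_max/T_min = cosh(S/(2a)) = 1.547954

a=81.228 sag=44.509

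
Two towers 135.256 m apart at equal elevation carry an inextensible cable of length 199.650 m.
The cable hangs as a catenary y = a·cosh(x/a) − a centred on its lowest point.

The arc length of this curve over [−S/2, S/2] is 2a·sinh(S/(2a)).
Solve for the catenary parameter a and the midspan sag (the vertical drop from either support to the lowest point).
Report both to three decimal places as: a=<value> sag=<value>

seed: a₀ = √(S³/(24(L−S))) = √(135.256³/(24·64.394)) = 40.013495
iter 1: u=1.690130  f(a)=+9.848e+00  f'(a)=-4.237e+00  a ← 40.013495 − (+9.848e+00/-4.237e+00) = 42.337857
iter 2: u=1.597341  f(a)=+9.233e-01  f'(a)=-3.477e+00  a ← 42.337857 − (+9.233e-01/-3.477e+00) = 42.603441
iter 3: u=1.587384  f(a)=+9.970e-03  f'(a)=-3.402e+00  a ← 42.603441 − (+9.970e-03/-3.402e+00) = 42.606372
iter 4: u=1.587274  f(a)=+1.190e-06  f'(a)=-3.401e+00  a ← 42.606372 − (+1.190e-06/-3.401e+00) = 42.606373
iter 5: u=1.587274  f(a)=+0.000e+00  f'(a)=-3.401e+00  a ← 42.606373 − (+0.000e+00/-3.401e+00) = 42.606373
converged: |Δa| < 1e-12 after 5 iterations
sag = a·(cosh(S/(2a)) − 1) = 42.606373·(cosh(1.587274) − 1) = 65.930873
T_max/T_min = cosh(S/(2a)) = 2.547442

a=42.606 sag=65.931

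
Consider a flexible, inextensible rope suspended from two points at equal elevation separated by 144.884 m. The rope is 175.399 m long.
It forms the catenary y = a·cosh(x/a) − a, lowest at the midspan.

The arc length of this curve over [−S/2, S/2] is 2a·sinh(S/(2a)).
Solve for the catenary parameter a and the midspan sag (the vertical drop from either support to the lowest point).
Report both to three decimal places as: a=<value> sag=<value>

a=66.386 sag=43.606

seed: a₀ = √(S³/(24(L−S))) = √(144.884³/(24·30.515)) = 64.441900
iter 1: u=1.124144  f(a)=+1.987e+00  f'(a)=-1.072e+00  a ← 64.441900 − (+1.987e+00/-1.072e+00) = 66.295113
iter 2: u=1.092720  f(a)=+8.894e-02  f'(a)=-9.782e-01  a ← 66.295113 − (+8.894e-02/-9.782e-01) = 66.386036
iter 3: u=1.091223  f(a)=+1.967e-04  f'(a)=-9.739e-01  a ← 66.386036 − (+1.967e-04/-9.739e-01) = 66.386238
iter 4: u=1.091220  f(a)=+9.664e-10  f'(a)=-9.739e-01  a ← 66.386238 − (+9.664e-10/-9.739e-01) = 66.386238
iter 5: u=1.091220  f(a)=+0.000e+00  f'(a)=-9.739e-01  a ← 66.386238 − (+0.000e+00/-9.739e-01) = 66.386238
converged: |Δa| < 1e-12 after 5 iterations
sag = a·(cosh(S/(2a)) − 1) = 66.386238·(cosh(1.091220) − 1) = 43.606193
T_max/T_min = cosh(S/(2a)) = 1.656856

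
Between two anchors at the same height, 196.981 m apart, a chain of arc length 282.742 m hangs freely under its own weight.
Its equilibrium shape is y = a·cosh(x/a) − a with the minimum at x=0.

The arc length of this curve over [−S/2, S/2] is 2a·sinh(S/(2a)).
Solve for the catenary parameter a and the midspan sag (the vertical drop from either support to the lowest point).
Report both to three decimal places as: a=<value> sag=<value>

a=64.576 sag=90.846

seed: a₀ = √(S³/(24(L−S))) = √(196.981³/(24·85.761)) = 60.937687
iter 1: u=1.616249  f(a)=+1.192e+01  f'(a)=-3.622e+00  a ← 60.937687 − (+1.192e+01/-3.622e+00) = 64.229813
iter 2: u=1.533408  f(a)=+1.034e+00  f'(a)=-3.018e+00  a ← 64.229813 − (+1.034e+00/-3.018e+00) = 64.572529
iter 3: u=1.525269  f(a)=+9.420e-03  f'(a)=-2.964e+00  a ← 64.572529 − (+9.420e-03/-2.964e+00) = 64.575707
iter 4: u=1.525194  f(a)=+7.968e-07  f'(a)=-2.963e+00  a ← 64.575707 − (+7.968e-07/-2.963e+00) = 64.575707
iter 5: u=1.525194  f(a)=-5.684e-14  f'(a)=-2.963e+00  a ← 64.575707 − (-5.684e-14/-2.963e+00) = 64.575707
converged: |Δa| < 1e-12 after 5 iterations
sag = a·(cosh(S/(2a)) − 1) = 64.575707·(cosh(1.525194) − 1) = 90.845596
T_max/T_min = cosh(S/(2a)) = 2.406808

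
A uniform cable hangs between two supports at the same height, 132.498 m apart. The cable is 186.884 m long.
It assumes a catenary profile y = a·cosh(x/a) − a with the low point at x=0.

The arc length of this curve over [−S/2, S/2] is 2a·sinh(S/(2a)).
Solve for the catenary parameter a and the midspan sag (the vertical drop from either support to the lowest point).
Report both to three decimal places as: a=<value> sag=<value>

a=44.602 sag=58.939

seed: a₀ = √(S³/(24(L−S))) = √(132.498³/(24·54.386)) = 42.214807
iter 1: u=1.569331  f(a)=+7.104e+00  f'(a)=-3.270e+00  a ← 42.214807 − (+7.104e+00/-3.270e+00) = 44.387382
iter 2: u=1.492519  f(a)=+5.852e-01  f'(a)=-2.751e+00  a ← 44.387382 − (+5.852e-01/-2.751e+00) = 44.600094
iter 3: u=1.485400  f(a)=+4.760e-03  f'(a)=-2.707e+00  a ← 44.600094 − (+4.760e-03/-2.707e+00) = 44.601853
iter 4: u=1.485342  f(a)=+3.205e-07  f'(a)=-2.706e+00  a ← 44.601853 − (+3.205e-07/-2.706e+00) = 44.601853
iter 5: u=1.485342  f(a)=+0.000e+00  f'(a)=-2.706e+00  a ← 44.601853 − (+0.000e+00/-2.706e+00) = 44.601853
converged: |Δa| < 1e-12 after 5 iterations
sag = a·(cosh(S/(2a)) − 1) = 44.601853·(cosh(1.485342) − 1) = 58.939118
T_max/T_min = cosh(S/(2a)) = 2.321450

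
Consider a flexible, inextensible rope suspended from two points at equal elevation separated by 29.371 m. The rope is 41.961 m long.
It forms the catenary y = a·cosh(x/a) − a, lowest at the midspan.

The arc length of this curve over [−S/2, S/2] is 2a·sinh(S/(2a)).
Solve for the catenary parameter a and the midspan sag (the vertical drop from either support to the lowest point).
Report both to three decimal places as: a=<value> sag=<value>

seed: a₀ = √(S³/(24(L−S))) = √(29.371³/(24·12.590)) = 9.157135
iter 1: u=1.603722  f(a)=+1.722e+00  f'(a)=-3.525e+00  a ← 9.157135 − (+1.722e+00/-3.525e+00) = 9.645569
iter 2: u=1.522513  f(a)=+1.474e-01  f'(a)=-2.945e+00  a ← 9.645569 − (+1.474e-01/-2.945e+00) = 9.695598
iter 3: u=1.514656  f(a)=+1.302e-03  f'(a)=-2.894e+00  a ← 9.695598 − (+1.302e-03/-2.894e+00) = 9.696048
iter 4: u=1.514586  f(a)=+1.037e-07  f'(a)=-2.893e+00  a ← 9.696048 − (+1.037e-07/-2.893e+00) = 9.696048
iter 5: u=1.514586  f(a)=+0.000e+00  f'(a)=-2.893e+00  a ← 9.696048 − (+0.000e+00/-2.893e+00) = 9.696048
converged: |Δa| < 1e-12 after 5 iterations
sag = a·(cosh(S/(2a)) − 1) = 9.696048·(cosh(1.514586) − 1) = 13.416605
T_max/T_min = cosh(S/(2a)) = 2.383719

a=9.696 sag=13.417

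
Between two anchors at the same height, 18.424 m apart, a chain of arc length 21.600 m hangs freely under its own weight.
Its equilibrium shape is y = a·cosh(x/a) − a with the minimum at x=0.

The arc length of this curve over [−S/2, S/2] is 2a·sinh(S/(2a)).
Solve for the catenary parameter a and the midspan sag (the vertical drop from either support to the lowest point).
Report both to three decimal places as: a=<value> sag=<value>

seed: a₀ = √(S³/(24(L−S))) = √(18.424³/(24·3.176)) = 9.057952
iter 1: u=1.017007  f(a)=+1.684e-01  f'(a)=-7.765e-01  a ← 9.057952 − (+1.684e-01/-7.765e-01) = 9.274752
iter 2: u=0.993234  f(a)=+6.234e-03  f'(a)=-7.200e-01  a ← 9.274752 − (+6.234e-03/-7.200e-01) = 9.283410
iter 3: u=0.992308  f(a)=+9.275e-06  f'(a)=-7.178e-01  a ← 9.283410 − (+9.275e-06/-7.178e-01) = 9.283423
iter 4: u=0.992306  f(a)=+2.060e-11  f'(a)=-7.178e-01  a ← 9.283423 − (+2.060e-11/-7.178e-01) = 9.283423
iter 5: u=0.992306  f(a)=+0.000e+00  f'(a)=-7.178e-01  a ← 9.283423 − (+0.000e+00/-7.178e-01) = 9.283423
converged: |Δa| < 1e-12 after 5 iterations
sag = a·(cosh(S/(2a)) − 1) = 9.283423·(cosh(0.992306) − 1) = 4.958134
T_max/T_min = cosh(S/(2a)) = 1.534085

a=9.283 sag=4.958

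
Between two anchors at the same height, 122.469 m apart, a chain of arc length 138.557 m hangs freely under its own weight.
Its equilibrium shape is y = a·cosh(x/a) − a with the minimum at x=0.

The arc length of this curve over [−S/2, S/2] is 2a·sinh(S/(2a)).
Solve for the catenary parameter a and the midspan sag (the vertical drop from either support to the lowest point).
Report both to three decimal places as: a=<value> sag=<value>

a=70.293 sag=28.401

seed: a₀ = √(S³/(24(L−S))) = √(122.469³/(24·16.088)) = 68.973555
iter 1: u=0.887797  f(a)=+6.460e-01  f'(a)=-5.043e-01  a ← 68.973555 − (+6.460e-01/-5.043e-01) = 70.254583
iter 2: u=0.871609  f(a)=+1.844e-02  f'(a)=-4.759e-01  a ← 70.254583 − (+1.844e-02/-4.759e-01) = 70.293326
iter 3: u=0.871128  f(a)=+1.600e-05  f'(a)=-4.751e-01  a ← 70.293326 − (+1.600e-05/-4.751e-01) = 70.293359
iter 4: u=0.871128  f(a)=+1.205e-11  f'(a)=-4.751e-01  a ← 70.293359 − (+1.205e-11/-4.751e-01) = 70.293359
converged: |Δa| < 1e-12 after 4 iterations
sag = a·(cosh(S/(2a)) − 1) = 70.293359·(cosh(0.871128) − 1) = 28.401458
T_max/T_min = cosh(S/(2a)) = 1.404042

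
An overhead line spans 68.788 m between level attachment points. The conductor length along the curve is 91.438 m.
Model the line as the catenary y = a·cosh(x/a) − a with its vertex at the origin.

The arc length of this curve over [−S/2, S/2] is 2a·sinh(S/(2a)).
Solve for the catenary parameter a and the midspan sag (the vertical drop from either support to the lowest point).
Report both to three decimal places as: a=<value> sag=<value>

a=25.597 sag=26.800

seed: a₀ = √(S³/(24(L−S))) = √(68.788³/(24·22.650)) = 24.469737
iter 1: u=1.405573  f(a)=+2.346e+00  f'(a)=-2.244e+00  a ← 24.469737 − (+2.346e+00/-2.244e+00) = 25.515112
iter 2: u=1.347985  f(a)=+1.587e-01  f'(a)=-1.950e+00  a ← 25.515112 − (+1.587e-01/-1.950e+00) = 25.596508
iter 3: u=1.343699  f(a)=+8.428e-04  f'(a)=-1.929e+00  a ← 25.596508 − (+8.428e-04/-1.929e+00) = 25.596945
iter 4: u=1.343676  f(a)=+2.405e-08  f'(a)=-1.929e+00  a ← 25.596945 − (+2.405e-08/-1.929e+00) = 25.596945
iter 5: u=1.343676  f(a)=+0.000e+00  f'(a)=-1.929e+00  a ← 25.596945 − (+0.000e+00/-1.929e+00) = 25.596945
converged: |Δa| < 1e-12 after 5 iterations
sag = a·(cosh(S/(2a)) − 1) = 25.596945·(cosh(1.343676) − 1) = 26.799911
T_max/T_min = cosh(S/(2a)) = 2.046996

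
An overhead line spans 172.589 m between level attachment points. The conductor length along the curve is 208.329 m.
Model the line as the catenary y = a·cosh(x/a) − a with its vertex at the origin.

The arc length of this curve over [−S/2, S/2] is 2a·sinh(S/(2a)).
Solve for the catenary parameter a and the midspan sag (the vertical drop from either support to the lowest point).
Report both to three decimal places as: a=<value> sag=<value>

a=79.715 sag=51.452

seed: a₀ = √(S³/(24(L−S))) = √(172.589³/(24·35.740)) = 77.417078
iter 1: u=1.114670  f(a)=+2.287e+00  f'(a)=-1.043e+00  a ← 77.417078 − (+2.287e+00/-1.043e+00) = 79.609438
iter 2: u=1.083973  f(a)=+1.008e-01  f'(a)=-9.532e-01  a ← 79.609438 − (+1.008e-01/-9.532e-01) = 79.715143
iter 3: u=1.082536  f(a)=+2.155e-04  f'(a)=-9.491e-01  a ← 79.715143 − (+2.155e-04/-9.491e-01) = 79.715370
iter 4: u=1.082533  f(a)=+9.901e-10  f'(a)=-9.491e-01  a ← 79.715370 − (+9.901e-10/-9.491e-01) = 79.715370
iter 5: u=1.082533  f(a)=+2.842e-14  f'(a)=-9.491e-01  a ← 79.715370 − (+2.842e-14/-9.491e-01) = 79.715370
converged: |Δa| < 1e-12 after 5 iterations
sag = a·(cosh(S/(2a)) − 1) = 79.715370·(cosh(1.082533) − 1) = 51.451635
T_max/T_min = cosh(S/(2a)) = 1.645442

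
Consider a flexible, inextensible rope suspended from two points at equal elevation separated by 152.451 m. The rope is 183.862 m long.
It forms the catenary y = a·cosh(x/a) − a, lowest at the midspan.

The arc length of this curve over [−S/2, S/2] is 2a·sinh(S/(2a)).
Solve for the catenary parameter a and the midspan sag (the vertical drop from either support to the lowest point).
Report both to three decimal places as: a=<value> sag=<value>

seed: a₀ = √(S³/(24(L−S))) = √(152.451³/(24·31.411)) = 68.556544
iter 1: u=1.111863  f(a)=+2.000e+00  f'(a)=-1.035e+00  a ← 68.556544 − (+2.000e+00/-1.035e+00) = 70.489097
iter 2: u=1.081380  f(a)=+8.767e-02  f'(a)=-9.458e-01  a ← 70.489097 − (+8.767e-02/-9.458e-01) = 70.581793
iter 3: u=1.079960  f(a)=+1.856e-04  f'(a)=-9.418e-01  a ← 70.581793 − (+1.856e-04/-9.418e-01) = 70.581990
iter 4: u=1.079957  f(a)=+8.362e-10  f'(a)=-9.418e-01  a ← 70.581990 − (+8.362e-10/-9.418e-01) = 70.581990
iter 5: u=1.079957  f(a)=+0.000e+00  f'(a)=-9.418e-01  a ← 70.581990 − (+0.000e+00/-9.418e-01) = 70.581990
converged: |Δa| < 1e-12 after 5 iterations
sag = a·(cosh(S/(2a)) − 1) = 70.581990·(cosh(1.079957) − 1) = 45.319373
T_max/T_min = cosh(S/(2a)) = 1.642081

a=70.582 sag=45.319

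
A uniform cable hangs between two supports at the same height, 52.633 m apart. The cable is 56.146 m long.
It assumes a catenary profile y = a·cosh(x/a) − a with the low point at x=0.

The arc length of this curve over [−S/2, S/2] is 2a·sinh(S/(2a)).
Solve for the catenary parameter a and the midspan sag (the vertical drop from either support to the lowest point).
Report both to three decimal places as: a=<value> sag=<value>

a=41.996 sag=8.519

seed: a₀ = √(S³/(24(L−S))) = √(52.633³/(24·3.513)) = 41.585554
iter 1: u=0.632828  f(a)=+7.102e-02  f'(a)=-1.758e-01  a ← 41.585554 − (+7.102e-02/-1.758e-01) = 41.989482
iter 2: u=0.626740  f(a)=+1.048e-03  f'(a)=-1.707e-01  a ← 41.989482 − (+1.048e-03/-1.707e-01) = 41.995623
iter 3: u=0.626649  f(a)=+2.358e-07  f'(a)=-1.706e-01  a ← 41.995623 − (+2.358e-07/-1.706e-01) = 41.995624
iter 4: u=0.626649  f(a)=+1.421e-14  f'(a)=-1.706e-01  a ← 41.995624 − (+1.421e-14/-1.706e-01) = 41.995624
converged: |Δa| < 1e-12 after 4 iterations
sag = a·(cosh(S/(2a)) − 1) = 41.995624·(cosh(0.626649) − 1) = 8.518985
T_max/T_min = cosh(S/(2a)) = 1.202854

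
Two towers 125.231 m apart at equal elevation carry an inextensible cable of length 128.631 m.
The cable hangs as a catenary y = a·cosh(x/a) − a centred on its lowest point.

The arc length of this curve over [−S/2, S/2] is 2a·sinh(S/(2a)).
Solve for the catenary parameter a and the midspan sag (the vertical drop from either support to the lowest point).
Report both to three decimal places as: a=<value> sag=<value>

seed: a₀ = √(S³/(24(L−S))) = √(125.231³/(24·3.400)) = 155.139609
iter 1: u=0.403607  f(a)=+2.780e-02  f'(a)=-4.455e-02  a ← 155.139609 − (+2.780e-02/-4.455e-02) = 155.763643
iter 2: u=0.401990  f(a)=+1.686e-04  f'(a)=-4.401e-02  a ← 155.763643 − (+1.686e-04/-4.401e-02) = 155.767474
iter 3: u=0.401981  f(a)=+6.289e-09  f'(a)=-4.401e-02  a ← 155.767474 − (+6.289e-09/-4.401e-02) = 155.767474
iter 4: u=0.401981  f(a)=+2.842e-14  f'(a)=-4.401e-02  a ← 155.767474 − (+2.842e-14/-4.401e-02) = 155.767474
converged: |Δa| < 1e-12 after 4 iterations
sag = a·(cosh(S/(2a)) − 1) = 155.767474·(cosh(0.401981) − 1) = 12.755490
T_max/T_min = cosh(S/(2a)) = 1.081888

a=155.767 sag=12.755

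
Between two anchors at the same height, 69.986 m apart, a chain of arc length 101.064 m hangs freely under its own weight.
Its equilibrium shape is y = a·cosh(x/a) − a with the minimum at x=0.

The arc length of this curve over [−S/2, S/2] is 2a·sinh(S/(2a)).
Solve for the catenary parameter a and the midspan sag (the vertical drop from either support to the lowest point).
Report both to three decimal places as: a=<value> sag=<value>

a=22.741 sag=32.672

seed: a₀ = √(S³/(24(L−S))) = √(69.986³/(24·31.078)) = 21.438017
iter 1: u=1.632287  f(a)=+4.413e+00  f'(a)=-3.749e+00  a ← 21.438017 − (+4.413e+00/-3.749e+00) = 22.615042
iter 2: u=1.547333  f(a)=+3.895e-01  f'(a)=-3.114e+00  a ← 22.615042 − (+3.895e-01/-3.114e+00) = 22.740118
iter 3: u=1.538822  f(a)=+3.683e-03  f'(a)=-3.055e+00  a ← 22.740118 − (+3.683e-03/-3.055e+00) = 22.741324
iter 4: u=1.538741  f(a)=+3.362e-07  f'(a)=-3.055e+00  a ← 22.741324 − (+3.362e-07/-3.055e+00) = 22.741324
iter 5: u=1.538741  f(a)=+0.000e+00  f'(a)=-3.055e+00  a ← 22.741324 − (+0.000e+00/-3.055e+00) = 22.741324
converged: |Δa| < 1e-12 after 5 iterations
sag = a·(cosh(S/(2a)) − 1) = 22.741324·(cosh(1.538741) − 1) = 32.672130
T_max/T_min = cosh(S/(2a)) = 2.436685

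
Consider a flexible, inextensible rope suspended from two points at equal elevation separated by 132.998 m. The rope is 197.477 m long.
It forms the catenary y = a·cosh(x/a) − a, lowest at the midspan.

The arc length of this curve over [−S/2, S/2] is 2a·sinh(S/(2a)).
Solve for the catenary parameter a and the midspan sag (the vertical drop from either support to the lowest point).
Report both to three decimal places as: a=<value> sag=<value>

a=41.559 sag=65.569

seed: a₀ = √(S³/(24(L−S))) = √(132.998³/(24·64.479)) = 38.989970
iter 1: u=1.705541  f(a)=+1.005e+01  f'(a)=-4.375e+00  a ← 38.989970 − (+1.005e+01/-4.375e+00) = 41.288101
iter 2: u=1.610609  f(a)=+9.575e-01  f'(a)=-3.578e+00  a ← 41.288101 − (+9.575e-01/-3.578e+00) = 41.555704
iter 3: u=1.600238  f(a)=+1.070e-02  f'(a)=-3.499e+00  a ← 41.555704 − (+1.070e-02/-3.499e+00) = 41.558763
iter 4: u=1.600120  f(a)=+1.370e-06  f'(a)=-3.498e+00  a ← 41.558763 − (+1.370e-06/-3.498e+00) = 41.558763
iter 5: u=1.600120  f(a)=+5.684e-14  f'(a)=-3.498e+00  a ← 41.558763 − (+5.684e-14/-3.498e+00) = 41.558763
converged: |Δa| < 1e-12 after 5 iterations
sag = a·(cosh(S/(2a)) − 1) = 41.558763·(cosh(1.600120) − 1) = 65.569301
T_max/T_min = cosh(S/(2a)) = 2.577749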